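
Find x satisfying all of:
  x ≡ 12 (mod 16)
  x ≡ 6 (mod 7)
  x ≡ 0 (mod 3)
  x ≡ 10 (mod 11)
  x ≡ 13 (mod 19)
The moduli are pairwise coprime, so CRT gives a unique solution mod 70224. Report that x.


Product of moduli M = 16 · 7 · 3 · 11 · 19 = 70224.
Merge one congruence at a time:
  Start: x ≡ 12 (mod 16).
  Combine with x ≡ 6 (mod 7); new modulus lcm = 112.
    Write x = 12 + 16·t and substitute into x ≡ 6 (mod 7): 16·t ≡ 6 − 12 = -6 (mod 7).
    Reduce coefficients mod 7: 2·t ≡ 1 (mod 7).
    The inverse of 2 mod 7 is 4 (since 2·4 = 8 = 1·7 + 1), so t ≡ 4·1 = 4 ≡ 4 (mod 7).
    Then x = 12 + 16·4 = 76, valid modulo lcm(16, 7) = 112: x ≡ 76 (mod 112).
  Combine with x ≡ 0 (mod 3); new modulus lcm = 336.
    Write x = 76 + 112·t and substitute into x ≡ 0 (mod 3): 112·t ≡ 0 − 76 = -76 (mod 3).
    Reduce coefficients mod 3: 1·t ≡ 2 (mod 3).
    So t ≡ 2 (mod 3).
    Then x = 76 + 112·2 = 300, valid modulo lcm(112, 3) = 336: x ≡ 300 (mod 336).
  Combine with x ≡ 10 (mod 11); new modulus lcm = 3696.
    Write x = 300 + 336·t and substitute into x ≡ 10 (mod 11): 336·t ≡ 10 − 300 = -290 (mod 11).
    Reduce coefficients mod 11: 6·t ≡ 7 (mod 11).
    The inverse of 6 mod 11 is 2 (since 6·2 = 12 = 1·11 + 1), so t ≡ 2·7 = 14 ≡ 3 (mod 11).
    Then x = 300 + 336·3 = 1308, valid modulo lcm(336, 11) = 3696: x ≡ 1308 (mod 3696).
  Combine with x ≡ 13 (mod 19); new modulus lcm = 70224.
    Write x = 1308 + 3696·t and substitute into x ≡ 13 (mod 19): 3696·t ≡ 13 − 1308 = -1295 (mod 19).
    Reduce coefficients mod 19: 10·t ≡ 16 (mod 19).
    The inverse of 10 mod 19 is 2 (since 10·2 = 20 = 1·19 + 1), so t ≡ 2·16 = 32 ≡ 13 (mod 19).
    Then x = 1308 + 3696·13 = 49356, valid modulo lcm(3696, 19) = 70224: x ≡ 49356 (mod 70224).
Verify against each original: 49356 mod 16 = 12, 49356 mod 7 = 6, 49356 mod 3 = 0, 49356 mod 11 = 10, 49356 mod 19 = 13.

x ≡ 49356 (mod 70224).


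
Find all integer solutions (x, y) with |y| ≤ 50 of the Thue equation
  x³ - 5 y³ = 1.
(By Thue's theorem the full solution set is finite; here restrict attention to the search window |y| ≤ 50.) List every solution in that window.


The equation is x³ - 5y³ = 1. For fixed y, x³ = 5·y³ + 1, so a solution requires the RHS to be a perfect cube.
Strategy: iterate y from -50 to 50, compute RHS = 5·y³ + 1, and check whether it is a (positive or negative) perfect cube.
Check small values of y:
  y = 0: RHS = 1 = (1)³ ⇒ x = 1 works.
  y = 1: RHS = 6 is not a perfect cube.
  y = -1: RHS = -4 is not a perfect cube.
  y = 2: RHS = 41 is not a perfect cube.
  y = -2: RHS = -39 is not a perfect cube.
  y = 3: RHS = 136 is not a perfect cube.
  y = -3: RHS = -134 is not a perfect cube.
Continuing the search up to |y| = 50 finds no further solutions beyond those listed.
Collected solutions: (1, 0).

Solutions (with |y| ≤ 50): (1, 0).


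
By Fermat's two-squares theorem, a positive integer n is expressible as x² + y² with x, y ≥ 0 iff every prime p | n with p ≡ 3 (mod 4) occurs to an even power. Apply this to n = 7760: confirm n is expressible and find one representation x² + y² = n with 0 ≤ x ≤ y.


Step 1: Factor n = 7760 = 2^4 · 5 · 97.
Step 2: Check the mod-4 condition on each prime factor: 2 = 2 (special); 5 ≡ 1 (mod 4), exponent 1; 97 ≡ 1 (mod 4), exponent 1.
All primes ≡ 3 (mod 4) appear to even exponent (or don't appear), so by the two-squares theorem n IS expressible as a sum of two squares.
Step 3: Build a representation. Group n = k² · m with k = 4 and m = 5 · 97 = 485 (a product of primes ≡ 1 (mod 4)); a representation of m scales to one of n via (k·x)² + (k·y)² = k²(x² + y²). Each prime p ≡ 1 (mod 4) is itself a sum of two squares; find a² by testing p − a² for a perfect square:
  5: 5 − 1² = 4 = 2² ⇒ 5 = 1² + 2².
  97: 97 − 1² = 96, 97 − 2² = 93, 97 − 3² = 88, 97 − 4² = 81 = 9² ⇒ 97 = 4² + 9².
  Combine using the Brahmagupta–Fibonacci identity (a² + b²)(c² + d²) = (ac − bd)² + (ad + bc)² = (ac + bd)² + (ad − bc)²:
  5 · 97 = 485: from (1² + 2²)(4² + 9²), take (1·4 − 2·9, 1·9 + 2·4) = (4 − 18, 9 + 8) = (-14, 17); dropping signs (only squares matter) gives (14, 17); check 14² + 17² = 196 + 289 = 485 ✓.
  Scale by k = 4: (4·14, 4·17) = (56, 68).
Step 4: Order so x ≤ y and verify: 56² + 68² = 3136 + 4624 = 7760 = n. ✓

n = 7760 = 56² + 68² (one valid representation with x ≤ y).


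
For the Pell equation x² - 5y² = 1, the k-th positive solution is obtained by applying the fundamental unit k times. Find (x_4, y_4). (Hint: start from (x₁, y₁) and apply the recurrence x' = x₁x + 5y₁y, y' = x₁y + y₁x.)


Step 1: Find the fundamental solution (x₁, y₁) of x² - 5y² = 1.
  Expand √5 as a continued fraction. a₀ = ⌊√5⌋ = 2; iterate m_{k+1} = d_k·a_k − m_k, d_{k+1} = (5 − m_{k+1}²)/d_k, a_{k+1} = ⌊(a₀ + m_{k+1})/d_{k+1}⌋ (starting m₀ = 0, d₀ = 1), with convergents p_k = a_k·p_{k-1} + p_{k-2}, q_k = a_k·q_{k-1} + q_{k-2} (p₋₁ = 1, q₋₁ = 0):
  k = 0: a₀ = 2; p₀/q₀ = 2/1; p₀² − 5·q₀² = 4 − 5 = -1.
  k = 1: m = 2, d = 1, a = ⌊(2 + 2)/1⌋ = 4; p/q = (4·2 + 1)/(4·1 + 0) = 9/4; p² − 5·q² = 81 − 80 = 1.
  The first convergent with p² − 5·q² = 1 gives the fundamental solution (x₁, y₁) = (9, 4).
Step 2: Apply the recurrence (x_{n+1}, y_{n+1}) = (x₁x_n + 5y₁y_n, x₁y_n + y₁x_n) repeatedly.
  From (x_1, y_1) = (9, 4): x_2 = 9·9 + 5·4·4 = 161; y_2 = 9·4 + 4·9 = 72.
  From (x_2, y_2) = (161, 72): x_3 = 9·161 + 5·4·72 = 2889; y_3 = 9·72 + 4·161 = 1292.
  From (x_3, y_3) = (2889, 1292): x_4 = 9·2889 + 5·4·1292 = 51841; y_4 = 9·1292 + 4·2889 = 23184.
Step 3: Verify x_4² - 5·y_4² = 2687489281 - 2687489280 = 1 (should be 1). ✓

(x_1, y_1) = (9, 4); (x_4, y_4) = (51841, 23184).


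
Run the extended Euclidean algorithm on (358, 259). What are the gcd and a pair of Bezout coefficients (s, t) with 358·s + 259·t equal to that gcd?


Euclidean algorithm on (358, 259) — divide until remainder is 0:
  358 = 1 · 259 + 99
  259 = 2 · 99 + 61
  99 = 1 · 61 + 38
  61 = 1 · 38 + 23
  38 = 1 · 23 + 15
  23 = 1 · 15 + 8
  15 = 1 · 8 + 7
  8 = 1 · 7 + 1
  7 = 7 · 1 + 0
gcd(358, 259) = 1.
Track Bezout coefficients alongside the remainders: start with r₀ = 358 = a·1 + b·0 (s = 1, t = 0) and r₁ = 259 = a·0 + b·1 (s = 0, t = 1); each new remainder r_{k+1} = r_{k-1} − q_k·r_k inherits s_{k+1} = s_{k-1} − q_k·s_k, t_{k+1} = t_{k-1} − q_k·t_k, so r_k = a·s_k + b·t_k at every step:
  q = 1: r = 99, s = 1 − 1·0 = 1, t = 0 − 1·1 = -1  (check: 358·1 + 259·(-1) = 99)
  q = 2: r = 61, s = 0 − 2·1 = -2, t = 1 − 2·(-1) = 3  (check: 358·(-2) + 259·3 = 61)
  q = 1: r = 38, s = 1 − 1·(-2) = 3, t = -1 − 1·3 = -4  (check: 358·3 + 259·(-4) = 38)
  q = 1: r = 23, s = -2 − 1·3 = -5, t = 3 − 1·(-4) = 7  (check: 358·(-5) + 259·7 = 23)
  q = 1: r = 15, s = 3 − 1·(-5) = 8, t = -4 − 1·7 = -11  (check: 358·8 + 259·(-11) = 15)
  q = 1: r = 8, s = -5 − 1·8 = -13, t = 7 − 1·(-11) = 18  (check: 358·(-13) + 259·18 = 8)
  q = 1: r = 7, s = 8 − 1·(-13) = 21, t = -11 − 1·18 = -29  (check: 358·21 + 259·(-29) = 7)
  q = 1: r = 1, s = -13 − 1·21 = -34, t = 18 − 1·(-29) = 47  (check: 358·(-34) + 259·47 = 1)
The row with r = 1 (the gcd) gives the Bezout coefficients s = -34, t = 47.
Result: 358 · (-34) + 259 · (47) = 1.

gcd(358, 259) = 1; s = -34, t = 47 (check: 358·(-34) + 259·47 = 1).


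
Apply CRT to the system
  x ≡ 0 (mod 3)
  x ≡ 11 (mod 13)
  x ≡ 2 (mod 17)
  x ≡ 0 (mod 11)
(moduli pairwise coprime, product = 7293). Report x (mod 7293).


Product of moduli M = 3 · 13 · 17 · 11 = 7293.
Merge one congruence at a time:
  Start: x ≡ 0 (mod 3).
  Combine with x ≡ 11 (mod 13); new modulus lcm = 39.
    Write x = 0 + 3·t and substitute into x ≡ 11 (mod 13): 3·t ≡ 11 − 0 = 11 (mod 13).
    The inverse of 3 mod 13 is 9 (since 3·9 = 27 = 2·13 + 1), so t ≡ 9·11 = 99 ≡ 8 (mod 13).
    Then x = 0 + 3·8 = 24, valid modulo lcm(3, 13) = 39: x ≡ 24 (mod 39).
  Combine with x ≡ 2 (mod 17); new modulus lcm = 663.
    Write x = 24 + 39·t and substitute into x ≡ 2 (mod 17): 39·t ≡ 2 − 24 = -22 (mod 17).
    Reduce coefficients mod 17: 5·t ≡ 12 (mod 17).
    The inverse of 5 mod 17 is 7 (since 5·7 = 35 = 2·17 + 1), so t ≡ 7·12 = 84 ≡ 16 (mod 17).
    Then x = 24 + 39·16 = 648, valid modulo lcm(39, 17) = 663: x ≡ 648 (mod 663).
  Combine with x ≡ 0 (mod 11); new modulus lcm = 7293.
    Write x = 648 + 663·t and substitute into x ≡ 0 (mod 11): 663·t ≡ 0 − 648 = -648 (mod 11).
    Reduce coefficients mod 11: 3·t ≡ 1 (mod 11).
    The inverse of 3 mod 11 is 4 (since 3·4 = 12 = 1·11 + 1), so t ≡ 4·1 = 4 ≡ 4 (mod 11).
    Then x = 648 + 663·4 = 3300, valid modulo lcm(663, 11) = 7293: x ≡ 3300 (mod 7293).
Verify against each original: 3300 mod 3 = 0, 3300 mod 13 = 11, 3300 mod 17 = 2, 3300 mod 11 = 0.

x ≡ 3300 (mod 7293).


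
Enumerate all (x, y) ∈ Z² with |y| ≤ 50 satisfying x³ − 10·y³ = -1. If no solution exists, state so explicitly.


The equation is x³ - 10y³ = -1. For fixed y, x³ = 10·y³ − 1, so a solution requires the RHS to be a perfect cube.
Strategy: iterate y from -50 to 50, compute RHS = 10·y³ − 1, and check whether it is a (positive or negative) perfect cube.
Check small values of y:
  y = 0: RHS = -1 = (-1)³ ⇒ x = -1 works.
  y = 1: RHS = 9 is not a perfect cube.
  y = -1: RHS = -11 is not a perfect cube.
  y = 2: RHS = 79 is not a perfect cube.
  y = -2: RHS = -81 is not a perfect cube.
  y = 3: RHS = 269 is not a perfect cube.
  y = -3: RHS = -271 is not a perfect cube.
Continuing the search up to |y| = 50 finds no further solutions beyond those listed.
Collected solutions: (-1, 0).

Solutions (with |y| ≤ 50): (-1, 0).


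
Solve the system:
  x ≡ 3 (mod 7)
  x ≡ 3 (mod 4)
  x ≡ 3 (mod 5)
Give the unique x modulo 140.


Moduli 7, 4, 5 are pairwise coprime; by CRT there is a unique solution modulo M = 7 · 4 · 5 = 140.
Solve pairwise, accumulating the modulus:
  Start with x ≡ 3 (mod 7).
  Combine with x ≡ 3 (mod 4): since gcd(7, 4) = 1, we get a unique residue mod 28.
    Write x = 3 + 7·t and substitute into x ≡ 3 (mod 4): 7·t ≡ 3 − 3 = 0 (mod 4).
    Reduce coefficients mod 4: 3·t ≡ 0 (mod 4).
    The inverse of 3 mod 4 is 3 (since 3·3 = 9 = 2·4 + 1), so t ≡ 3·0 = 0 ≡ 0 (mod 4).
    Then x = 3 + 7·0 = 3, valid modulo lcm(7, 4) = 28: x ≡ 3 (mod 28).
  Combine with x ≡ 3 (mod 5): since gcd(28, 5) = 1, we get a unique residue mod 140.
    Write x = 3 + 28·t and substitute into x ≡ 3 (mod 5): 28·t ≡ 3 − 3 = 0 (mod 5).
    Reduce coefficients mod 5: 3·t ≡ 0 (mod 5).
    The inverse of 3 mod 5 is 2 (since 3·2 = 6 = 1·5 + 1), so t ≡ 2·0 = 0 ≡ 0 (mod 5).
    Then x = 3 + 28·0 = 3, valid modulo lcm(28, 5) = 140: x ≡ 3 (mod 140).
Verify: 3 mod 7 = 3 ✓, 3 mod 4 = 3 ✓, 3 mod 5 = 3 ✓.

x ≡ 3 (mod 140).


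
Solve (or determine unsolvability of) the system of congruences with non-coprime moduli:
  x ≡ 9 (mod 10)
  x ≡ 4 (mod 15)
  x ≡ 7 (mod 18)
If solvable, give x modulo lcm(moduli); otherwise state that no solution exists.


Moduli 10, 15, 18 are not pairwise coprime, so CRT works modulo lcm(m_i) when all pairwise compatibility conditions hold.
Pairwise compatibility: gcd(m_i, m_j) must divide a_i - a_j for every pair.
Merge one congruence at a time:
  Start: x ≡ 9 (mod 10).
  Combine with x ≡ 4 (mod 15): gcd(10, 15) = 5; 4 - 9 = -5, which IS divisible by 5, so compatible.
    Write x = 9 + 10·t and substitute into x ≡ 4 (mod 15): 10·t ≡ 4 − 9 = -5 (mod 15).
    Divide the congruence (and modulus) by g = 5: 2·t ≡ -1 (mod 3).
    Reduce coefficients mod 3: 2·t ≡ 2 (mod 3).
    The inverse of 2 mod 3 is 2 (since 2·2 = 4 = 1·3 + 1), so t ≡ 2·2 = 4 ≡ 1 (mod 3).
    Then x = 9 + 10·1 = 19, valid modulo lcm(10, 15) = 30: x ≡ 19 (mod 30).
  Combine with x ≡ 7 (mod 18): gcd(30, 18) = 6; 7 - 19 = -12, which IS divisible by 6, so compatible.
    Write x = 19 + 30·t and substitute into x ≡ 7 (mod 18): 30·t ≡ 7 − 19 = -12 (mod 18).
    Divide the congruence (and modulus) by g = 6: 5·t ≡ -2 (mod 3).
    Reduce coefficients mod 3: 2·t ≡ 1 (mod 3).
    The inverse of 2 mod 3 is 2 (since 2·2 = 4 = 1·3 + 1), so t ≡ 2·1 = 2 ≡ 2 (mod 3).
    Then x = 19 + 30·2 = 79, valid modulo lcm(30, 18) = 90: x ≡ 79 (mod 90).
Verify: 79 mod 10 = 9, 79 mod 15 = 4, 79 mod 18 = 7.

x ≡ 79 (mod 90).


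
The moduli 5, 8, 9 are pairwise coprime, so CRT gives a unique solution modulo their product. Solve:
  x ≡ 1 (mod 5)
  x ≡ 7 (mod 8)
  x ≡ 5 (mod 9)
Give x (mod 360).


Moduli 5, 8, 9 are pairwise coprime; by CRT there is a unique solution modulo M = 5 · 8 · 9 = 360.
Solve pairwise, accumulating the modulus:
  Start with x ≡ 1 (mod 5).
  Combine with x ≡ 7 (mod 8): since gcd(5, 8) = 1, we get a unique residue mod 40.
    Write x = 1 + 5·t and substitute into x ≡ 7 (mod 8): 5·t ≡ 7 − 1 = 6 (mod 8).
    The inverse of 5 mod 8 is 5 (since 5·5 = 25 = 3·8 + 1), so t ≡ 5·6 = 30 ≡ 6 (mod 8).
    Then x = 1 + 5·6 = 31, valid modulo lcm(5, 8) = 40: x ≡ 31 (mod 40).
  Combine with x ≡ 5 (mod 9): since gcd(40, 9) = 1, we get a unique residue mod 360.
    Write x = 31 + 40·t and substitute into x ≡ 5 (mod 9): 40·t ≡ 5 − 31 = -26 (mod 9).
    Reduce coefficients mod 9: 4·t ≡ 1 (mod 9).
    The inverse of 4 mod 9 is 7 (since 4·7 = 28 = 3·9 + 1), so t ≡ 7·1 = 7 ≡ 7 (mod 9).
    Then x = 31 + 40·7 = 311, valid modulo lcm(40, 9) = 360: x ≡ 311 (mod 360).
Verify: 311 mod 5 = 1 ✓, 311 mod 8 = 7 ✓, 311 mod 9 = 5 ✓.

x ≡ 311 (mod 360).


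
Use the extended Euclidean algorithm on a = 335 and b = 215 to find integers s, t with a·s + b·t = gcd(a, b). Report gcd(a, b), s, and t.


Euclidean algorithm on (335, 215) — divide until remainder is 0:
  335 = 1 · 215 + 120
  215 = 1 · 120 + 95
  120 = 1 · 95 + 25
  95 = 3 · 25 + 20
  25 = 1 · 20 + 5
  20 = 4 · 5 + 0
gcd(335, 215) = 5.
Track Bezout coefficients alongside the remainders: start with r₀ = 335 = a·1 + b·0 (s = 1, t = 0) and r₁ = 215 = a·0 + b·1 (s = 0, t = 1); each new remainder r_{k+1} = r_{k-1} − q_k·r_k inherits s_{k+1} = s_{k-1} − q_k·s_k, t_{k+1} = t_{k-1} − q_k·t_k, so r_k = a·s_k + b·t_k at every step:
  q = 1: r = 120, s = 1 − 1·0 = 1, t = 0 − 1·1 = -1  (check: 335·1 + 215·(-1) = 120)
  q = 1: r = 95, s = 0 − 1·1 = -1, t = 1 − 1·(-1) = 2  (check: 335·(-1) + 215·2 = 95)
  q = 1: r = 25, s = 1 − 1·(-1) = 2, t = -1 − 1·2 = -3  (check: 335·2 + 215·(-3) = 25)
  q = 3: r = 20, s = -1 − 3·2 = -7, t = 2 − 3·(-3) = 11  (check: 335·(-7) + 215·11 = 20)
  q = 1: r = 5, s = 2 − 1·(-7) = 9, t = -3 − 1·11 = -14  (check: 335·9 + 215·(-14) = 5)
The row with r = 5 (the gcd) gives the Bezout coefficients s = 9, t = -14.
Result: 335 · (9) + 215 · (-14) = 5.

gcd(335, 215) = 5; s = 9, t = -14 (check: 335·9 + 215·(-14) = 5).


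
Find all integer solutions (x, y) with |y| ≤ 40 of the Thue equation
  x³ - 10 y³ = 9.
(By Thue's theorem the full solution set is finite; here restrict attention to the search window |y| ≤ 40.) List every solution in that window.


The equation is x³ - 10y³ = 9. For fixed y, x³ = 10·y³ + 9, so a solution requires the RHS to be a perfect cube.
Strategy: iterate y from -40 to 40, compute RHS = 10·y³ + 9, and check whether it is a (positive or negative) perfect cube.
Check small values of y:
  y = 0: RHS = 9 is not a perfect cube.
  y = 1: RHS = 19 is not a perfect cube.
  y = -1: RHS = -1 = (-1)³ ⇒ x = -1 works.
  y = 2: RHS = 89 is not a perfect cube.
  y = -2: RHS = -71 is not a perfect cube.
  y = 3: RHS = 279 is not a perfect cube.
  y = -3: RHS = -261 is not a perfect cube.
Continuing the search up to |y| = 40 finds no further solutions beyond those listed.
Collected solutions: (-1, -1).

Solutions (with |y| ≤ 40): (-1, -1).


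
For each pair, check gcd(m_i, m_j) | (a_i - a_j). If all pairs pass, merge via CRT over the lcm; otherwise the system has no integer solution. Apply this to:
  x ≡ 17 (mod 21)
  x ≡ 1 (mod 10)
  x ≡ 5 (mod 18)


Moduli 21, 10, 18 are not pairwise coprime, so CRT works modulo lcm(m_i) when all pairwise compatibility conditions hold.
Pairwise compatibility: gcd(m_i, m_j) must divide a_i - a_j for every pair.
Merge one congruence at a time:
  Start: x ≡ 17 (mod 21).
  Combine with x ≡ 1 (mod 10): gcd(21, 10) = 1; 1 - 17 = -16, which IS divisible by 1, so compatible.
    Write x = 17 + 21·t and substitute into x ≡ 1 (mod 10): 21·t ≡ 1 − 17 = -16 (mod 10).
    Reduce coefficients mod 10: 1·t ≡ 4 (mod 10).
    So t ≡ 4 (mod 10).
    Then x = 17 + 21·4 = 101, valid modulo lcm(21, 10) = 210: x ≡ 101 (mod 210).
  Combine with x ≡ 5 (mod 18): gcd(210, 18) = 6; 5 - 101 = -96, which IS divisible by 6, so compatible.
    Write x = 101 + 210·t and substitute into x ≡ 5 (mod 18): 210·t ≡ 5 − 101 = -96 (mod 18).
    Divide the congruence (and modulus) by g = 6: 35·t ≡ -16 (mod 3).
    Reduce coefficients mod 3: 2·t ≡ 2 (mod 3).
    The inverse of 2 mod 3 is 2 (since 2·2 = 4 = 1·3 + 1), so t ≡ 2·2 = 4 ≡ 1 (mod 3).
    Then x = 101 + 210·1 = 311, valid modulo lcm(210, 18) = 630: x ≡ 311 (mod 630).
Verify: 311 mod 21 = 17, 311 mod 10 = 1, 311 mod 18 = 5.

x ≡ 311 (mod 630).


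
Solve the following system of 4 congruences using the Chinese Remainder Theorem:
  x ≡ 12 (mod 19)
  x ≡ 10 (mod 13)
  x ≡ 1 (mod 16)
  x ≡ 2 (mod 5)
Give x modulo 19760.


Product of moduli M = 19 · 13 · 16 · 5 = 19760.
Merge one congruence at a time:
  Start: x ≡ 12 (mod 19).
  Combine with x ≡ 10 (mod 13); new modulus lcm = 247.
    Write x = 12 + 19·t and substitute into x ≡ 10 (mod 13): 19·t ≡ 10 − 12 = -2 (mod 13).
    Reduce coefficients mod 13: 6·t ≡ 11 (mod 13).
    The inverse of 6 mod 13 is 11 (since 6·11 = 66 = 5·13 + 1), so t ≡ 11·11 = 121 ≡ 4 (mod 13).
    Then x = 12 + 19·4 = 88, valid modulo lcm(19, 13) = 247: x ≡ 88 (mod 247).
  Combine with x ≡ 1 (mod 16); new modulus lcm = 3952.
    Write x = 88 + 247·t and substitute into x ≡ 1 (mod 16): 247·t ≡ 1 − 88 = -87 (mod 16).
    Reduce coefficients mod 16: 7·t ≡ 9 (mod 16).
    The inverse of 7 mod 16 is 7 (since 7·7 = 49 = 3·16 + 1), so t ≡ 7·9 = 63 ≡ 15 (mod 16).
    Then x = 88 + 247·15 = 3793, valid modulo lcm(247, 16) = 3952: x ≡ 3793 (mod 3952).
  Combine with x ≡ 2 (mod 5); new modulus lcm = 19760.
    Write x = 3793 + 3952·t and substitute into x ≡ 2 (mod 5): 3952·t ≡ 2 − 3793 = -3791 (mod 5).
    Reduce coefficients mod 5: 2·t ≡ 4 (mod 5).
    The inverse of 2 mod 5 is 3 (since 2·3 = 6 = 1·5 + 1), so t ≡ 3·4 = 12 ≡ 2 (mod 5).
    Then x = 3793 + 3952·2 = 11697, valid modulo lcm(3952, 5) = 19760: x ≡ 11697 (mod 19760).
Verify against each original: 11697 mod 19 = 12, 11697 mod 13 = 10, 11697 mod 16 = 1, 11697 mod 5 = 2.

x ≡ 11697 (mod 19760).


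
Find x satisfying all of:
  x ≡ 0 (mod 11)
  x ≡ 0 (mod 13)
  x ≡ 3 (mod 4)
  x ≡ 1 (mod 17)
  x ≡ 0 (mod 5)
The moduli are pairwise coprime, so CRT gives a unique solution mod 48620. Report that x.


Product of moduli M = 11 · 13 · 4 · 17 · 5 = 48620.
Merge one congruence at a time:
  Start: x ≡ 0 (mod 11).
  Combine with x ≡ 0 (mod 13); new modulus lcm = 143.
    Write x = 0 + 11·t and substitute into x ≡ 0 (mod 13): 11·t ≡ 0 − 0 = 0 (mod 13).
    The inverse of 11 mod 13 is 6 (since 11·6 = 66 = 5·13 + 1), so t ≡ 6·0 = 0 ≡ 0 (mod 13).
    Then x = 0 + 11·0 = 0, valid modulo lcm(11, 13) = 143: x ≡ 0 (mod 143).
  Combine with x ≡ 3 (mod 4); new modulus lcm = 572.
    Write x = 0 + 143·t and substitute into x ≡ 3 (mod 4): 143·t ≡ 3 − 0 = 3 (mod 4).
    Reduce coefficients mod 4: 3·t ≡ 3 (mod 4).
    The inverse of 3 mod 4 is 3 (since 3·3 = 9 = 2·4 + 1), so t ≡ 3·3 = 9 ≡ 1 (mod 4).
    Then x = 0 + 143·1 = 143, valid modulo lcm(143, 4) = 572: x ≡ 143 (mod 572).
  Combine with x ≡ 1 (mod 17); new modulus lcm = 9724.
    Write x = 143 + 572·t and substitute into x ≡ 1 (mod 17): 572·t ≡ 1 − 143 = -142 (mod 17).
    Reduce coefficients mod 17: 11·t ≡ 11 (mod 17).
    The inverse of 11 mod 17 is 14 (since 11·14 = 154 = 9·17 + 1), so t ≡ 14·11 = 154 ≡ 1 (mod 17).
    Then x = 143 + 572·1 = 715, valid modulo lcm(572, 17) = 9724: x ≡ 715 (mod 9724).
  Combine with x ≡ 0 (mod 5); new modulus lcm = 48620.
    Write x = 715 + 9724·t and substitute into x ≡ 0 (mod 5): 9724·t ≡ 0 − 715 = -715 (mod 5).
    Reduce coefficients mod 5: 4·t ≡ 0 (mod 5).
    The inverse of 4 mod 5 is 4 (since 4·4 = 16 = 3·5 + 1), so t ≡ 4·0 = 0 ≡ 0 (mod 5).
    Then x = 715 + 9724·0 = 715, valid modulo lcm(9724, 5) = 48620: x ≡ 715 (mod 48620).
Verify against each original: 715 mod 11 = 0, 715 mod 13 = 0, 715 mod 4 = 3, 715 mod 17 = 1, 715 mod 5 = 0.

x ≡ 715 (mod 48620).


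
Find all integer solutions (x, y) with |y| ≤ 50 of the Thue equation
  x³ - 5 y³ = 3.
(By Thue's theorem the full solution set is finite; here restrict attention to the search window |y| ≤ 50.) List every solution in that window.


The equation is x³ - 5y³ = 3. For fixed y, x³ = 5·y³ + 3, so a solution requires the RHS to be a perfect cube.
Strategy: iterate y from -50 to 50, compute RHS = 5·y³ + 3, and check whether it is a (positive or negative) perfect cube.
Check small values of y:
  y = 0: RHS = 3 is not a perfect cube.
  y = 1: RHS = 8 = (2)³ ⇒ x = 2 works.
  y = -1: RHS = -2 is not a perfect cube.
  y = 2: RHS = 43 is not a perfect cube.
  y = -2: RHS = -37 is not a perfect cube.
  y = 3: RHS = 138 is not a perfect cube.
  y = -3: RHS = -132 is not a perfect cube.
Continuing the search up to |y| = 50 finds no further solutions beyond those listed.
Collected solutions: (2, 1).

Solutions (with |y| ≤ 50): (2, 1).


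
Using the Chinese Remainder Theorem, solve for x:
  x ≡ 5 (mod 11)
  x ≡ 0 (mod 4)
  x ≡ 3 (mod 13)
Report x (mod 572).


Moduli 11, 4, 13 are pairwise coprime; by CRT there is a unique solution modulo M = 11 · 4 · 13 = 572.
Solve pairwise, accumulating the modulus:
  Start with x ≡ 5 (mod 11).
  Combine with x ≡ 0 (mod 4): since gcd(11, 4) = 1, we get a unique residue mod 44.
    Write x = 5 + 11·t and substitute into x ≡ 0 (mod 4): 11·t ≡ 0 − 5 = -5 (mod 4).
    Reduce coefficients mod 4: 3·t ≡ 3 (mod 4).
    The inverse of 3 mod 4 is 3 (since 3·3 = 9 = 2·4 + 1), so t ≡ 3·3 = 9 ≡ 1 (mod 4).
    Then x = 5 + 11·1 = 16, valid modulo lcm(11, 4) = 44: x ≡ 16 (mod 44).
  Combine with x ≡ 3 (mod 13): since gcd(44, 13) = 1, we get a unique residue mod 572.
    Write x = 16 + 44·t and substitute into x ≡ 3 (mod 13): 44·t ≡ 3 − 16 = -13 (mod 13).
    Reduce coefficients mod 13: 5·t ≡ 0 (mod 13).
    The inverse of 5 mod 13 is 8 (since 5·8 = 40 = 3·13 + 1), so t ≡ 8·0 = 0 ≡ 0 (mod 13).
    Then x = 16 + 44·0 = 16, valid modulo lcm(44, 13) = 572: x ≡ 16 (mod 572).
Verify: 16 mod 11 = 5 ✓, 16 mod 4 = 0 ✓, 16 mod 13 = 3 ✓.

x ≡ 16 (mod 572).


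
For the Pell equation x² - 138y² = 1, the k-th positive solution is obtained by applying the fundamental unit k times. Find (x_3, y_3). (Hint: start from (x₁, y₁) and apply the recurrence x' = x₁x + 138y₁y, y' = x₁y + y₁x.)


Step 1: Find the fundamental solution (x₁, y₁) of x² - 138y² = 1.
  Expand √138 as a continued fraction. a₀ = ⌊√138⌋ = 11; iterate m_{k+1} = d_k·a_k − m_k, d_{k+1} = (138 − m_{k+1}²)/d_k, a_{k+1} = ⌊(a₀ + m_{k+1})/d_{k+1}⌋ (starting m₀ = 0, d₀ = 1), with convergents p_k = a_k·p_{k-1} + p_{k-2}, q_k = a_k·q_{k-1} + q_{k-2} (p₋₁ = 1, q₋₁ = 0):
  k = 0: a₀ = 11; p₀/q₀ = 11/1; p₀² − 138·q₀² = 121 − 138 = -17.
  k = 1: m = 11, d = 17, a = ⌊(11 + 11)/17⌋ = 1; p/q = (1·11 + 1)/(1·1 + 0) = 12/1; p² − 138·q² = 144 − 138 = 6.
  k = 2: m = 6, d = 6, a = ⌊(11 + 6)/6⌋ = 2; p/q = (2·12 + 11)/(2·1 + 1) = 35/3; p² − 138·q² = 1225 − 1242 = -17.
  k = 3: m = 6, d = 17, a = ⌊(11 + 6)/17⌋ = 1; p/q = (1·35 + 12)/(1·3 + 1) = 47/4; p² − 138·q² = 2209 − 2208 = 1.
  The first convergent with p² − 138·q² = 1 gives the fundamental solution (x₁, y₁) = (47, 4).
Step 2: Apply the recurrence (x_{n+1}, y_{n+1}) = (x₁x_n + 138y₁y_n, x₁y_n + y₁x_n) repeatedly.
  From (x_1, y_1) = (47, 4): x_2 = 47·47 + 138·4·4 = 4417; y_2 = 47·4 + 4·47 = 376.
  From (x_2, y_2) = (4417, 376): x_3 = 47·4417 + 138·4·376 = 415151; y_3 = 47·376 + 4·4417 = 35340.
Step 3: Verify x_3² - 138·y_3² = 172350352801 - 172350352800 = 1 (should be 1). ✓

(x_1, y_1) = (47, 4); (x_3, y_3) = (415151, 35340).


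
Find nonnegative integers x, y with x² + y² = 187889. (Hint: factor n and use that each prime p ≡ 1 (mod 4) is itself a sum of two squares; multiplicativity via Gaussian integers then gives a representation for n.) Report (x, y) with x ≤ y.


Step 1: Factor n = 187889 = 13 · 97 · 149.
Step 2: Check the mod-4 condition on each prime factor: 13 ≡ 1 (mod 4), exponent 1; 97 ≡ 1 (mod 4), exponent 1; 149 ≡ 1 (mod 4), exponent 1.
All primes ≡ 3 (mod 4) appear to even exponent (or don't appear), so by the two-squares theorem n IS expressible as a sum of two squares.
Step 3: Build a representation. Here n = 13 · 97 · 149 is a product of primes ≡ 1 (mod 4). Each prime p ≡ 1 (mod 4) is itself a sum of two squares; find a² by testing p − a² for a perfect square:
  13: 13 − 1² = 12, 13 − 2² = 9 = 3² ⇒ 13 = 2² + 3².
  97: 97 − 1² = 96, 97 − 2² = 93, 97 − 3² = 88, 97 − 4² = 81 = 9² ⇒ 97 = 4² + 9².
  149: 149 − 1² = 148, 149 − 2² = 145, 149 − 3² = 140, 149 − 4² = 133, 149 − 5² = 124, 149 − 6² = 113, 149 − 7² = 100 = 10² ⇒ 149 = 7² + 10².
  Combine using the Brahmagupta–Fibonacci identity (a² + b²)(c² + d²) = (ac − bd)² + (ad + bc)² = (ac + bd)² + (ad − bc)²:
  13 · 97 = 1261: from (2² + 3²)(4² + 9²), take (2·4 − 3·9, 2·9 + 3·4) = (8 − 27, 18 + 12) = (-19, 30); dropping signs (only squares matter) gives (19, 30); check 19² + 30² = 361 + 900 = 1261 ✓.
  1261 · 149 = 187889: from (19² + 30²)(7² + 10²), take (19·7 − 30·10, 19·10 + 30·7) = (133 − 300, 190 + 210) = (-167, 400); dropping signs (only squares matter) gives (167, 400); check 167² + 400² = 27889 + 160000 = 187889 ✓.
Step 4: Order so x ≤ y and verify: 167² + 400² = 27889 + 160000 = 187889 = n. ✓

n = 187889 = 167² + 400² (one valid representation with x ≤ y).


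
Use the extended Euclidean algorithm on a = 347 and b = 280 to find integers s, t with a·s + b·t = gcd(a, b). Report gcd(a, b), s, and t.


Euclidean algorithm on (347, 280) — divide until remainder is 0:
  347 = 1 · 280 + 67
  280 = 4 · 67 + 12
  67 = 5 · 12 + 7
  12 = 1 · 7 + 5
  7 = 1 · 5 + 2
  5 = 2 · 2 + 1
  2 = 2 · 1 + 0
gcd(347, 280) = 1.
Track Bezout coefficients alongside the remainders: start with r₀ = 347 = a·1 + b·0 (s = 1, t = 0) and r₁ = 280 = a·0 + b·1 (s = 0, t = 1); each new remainder r_{k+1} = r_{k-1} − q_k·r_k inherits s_{k+1} = s_{k-1} − q_k·s_k, t_{k+1} = t_{k-1} − q_k·t_k, so r_k = a·s_k + b·t_k at every step:
  q = 1: r = 67, s = 1 − 1·0 = 1, t = 0 − 1·1 = -1  (check: 347·1 + 280·(-1) = 67)
  q = 4: r = 12, s = 0 − 4·1 = -4, t = 1 − 4·(-1) = 5  (check: 347·(-4) + 280·5 = 12)
  q = 5: r = 7, s = 1 − 5·(-4) = 21, t = -1 − 5·5 = -26  (check: 347·21 + 280·(-26) = 7)
  q = 1: r = 5, s = -4 − 1·21 = -25, t = 5 − 1·(-26) = 31  (check: 347·(-25) + 280·31 = 5)
  q = 1: r = 2, s = 21 − 1·(-25) = 46, t = -26 − 1·31 = -57  (check: 347·46 + 280·(-57) = 2)
  q = 2: r = 1, s = -25 − 2·46 = -117, t = 31 − 2·(-57) = 145  (check: 347·(-117) + 280·145 = 1)
The row with r = 1 (the gcd) gives the Bezout coefficients s = -117, t = 145.
Result: 347 · (-117) + 280 · (145) = 1.

gcd(347, 280) = 1; s = -117, t = 145 (check: 347·(-117) + 280·145 = 1).


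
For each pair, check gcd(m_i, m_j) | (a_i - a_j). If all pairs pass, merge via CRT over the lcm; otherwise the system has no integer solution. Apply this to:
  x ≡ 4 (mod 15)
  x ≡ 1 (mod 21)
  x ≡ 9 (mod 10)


Moduli 15, 21, 10 are not pairwise coprime, so CRT works modulo lcm(m_i) when all pairwise compatibility conditions hold.
Pairwise compatibility: gcd(m_i, m_j) must divide a_i - a_j for every pair.
Merge one congruence at a time:
  Start: x ≡ 4 (mod 15).
  Combine with x ≡ 1 (mod 21): gcd(15, 21) = 3; 1 - 4 = -3, which IS divisible by 3, so compatible.
    Write x = 4 + 15·t and substitute into x ≡ 1 (mod 21): 15·t ≡ 1 − 4 = -3 (mod 21).
    Divide the congruence (and modulus) by g = 3: 5·t ≡ -1 (mod 7).
    Reduce coefficients mod 7: 5·t ≡ 6 (mod 7).
    The inverse of 5 mod 7 is 3 (since 5·3 = 15 = 2·7 + 1), so t ≡ 3·6 = 18 ≡ 4 (mod 7).
    Then x = 4 + 15·4 = 64, valid modulo lcm(15, 21) = 105: x ≡ 64 (mod 105).
  Combine with x ≡ 9 (mod 10): gcd(105, 10) = 5; 9 - 64 = -55, which IS divisible by 5, so compatible.
    Write x = 64 + 105·t and substitute into x ≡ 9 (mod 10): 105·t ≡ 9 − 64 = -55 (mod 10).
    Divide the congruence (and modulus) by g = 5: 21·t ≡ -11 (mod 2).
    Reduce coefficients mod 2: 1·t ≡ 1 (mod 2).
    So t ≡ 1 (mod 2).
    Then x = 64 + 105·1 = 169, valid modulo lcm(105, 10) = 210: x ≡ 169 (mod 210).
Verify: 169 mod 15 = 4, 169 mod 21 = 1, 169 mod 10 = 9.

x ≡ 169 (mod 210).


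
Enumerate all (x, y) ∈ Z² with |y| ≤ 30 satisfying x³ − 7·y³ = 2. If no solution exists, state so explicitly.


The equation is x³ - 7y³ = 2. For fixed y, x³ = 7·y³ + 2, so a solution requires the RHS to be a perfect cube.
Strategy: iterate y from -30 to 30, compute RHS = 7·y³ + 2, and check whether it is a (positive or negative) perfect cube.
Check small values of y:
  y = 0: RHS = 2 is not a perfect cube.
  y = 1: RHS = 9 is not a perfect cube.
  y = -1: RHS = -5 is not a perfect cube.
  y = 2: RHS = 58 is not a perfect cube.
  y = -2: RHS = -54 is not a perfect cube.
  y = 3: RHS = 191 is not a perfect cube.
  y = -3: RHS = -187 is not a perfect cube.
Continuing the search up to |y| = 30 finds no solutions either.
No (x, y) in the scanned range satisfies the equation.

No integer solutions with |y| ≤ 30.


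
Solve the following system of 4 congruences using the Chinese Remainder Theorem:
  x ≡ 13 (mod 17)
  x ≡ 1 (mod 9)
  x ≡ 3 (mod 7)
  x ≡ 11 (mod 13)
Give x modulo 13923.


Product of moduli M = 17 · 9 · 7 · 13 = 13923.
Merge one congruence at a time:
  Start: x ≡ 13 (mod 17).
  Combine with x ≡ 1 (mod 9); new modulus lcm = 153.
    Write x = 13 + 17·t and substitute into x ≡ 1 (mod 9): 17·t ≡ 1 − 13 = -12 (mod 9).
    Reduce coefficients mod 9: 8·t ≡ 6 (mod 9).
    The inverse of 8 mod 9 is 8 (since 8·8 = 64 = 7·9 + 1), so t ≡ 8·6 = 48 ≡ 3 (mod 9).
    Then x = 13 + 17·3 = 64, valid modulo lcm(17, 9) = 153: x ≡ 64 (mod 153).
  Combine with x ≡ 3 (mod 7); new modulus lcm = 1071.
    Write x = 64 + 153·t and substitute into x ≡ 3 (mod 7): 153·t ≡ 3 − 64 = -61 (mod 7).
    Reduce coefficients mod 7: 6·t ≡ 2 (mod 7).
    The inverse of 6 mod 7 is 6 (since 6·6 = 36 = 5·7 + 1), so t ≡ 6·2 = 12 ≡ 5 (mod 7).
    Then x = 64 + 153·5 = 829, valid modulo lcm(153, 7) = 1071: x ≡ 829 (mod 1071).
  Combine with x ≡ 11 (mod 13); new modulus lcm = 13923.
    Write x = 829 + 1071·t and substitute into x ≡ 11 (mod 13): 1071·t ≡ 11 − 829 = -818 (mod 13).
    Reduce coefficients mod 13: 5·t ≡ 1 (mod 13).
    The inverse of 5 mod 13 is 8 (since 5·8 = 40 = 3·13 + 1), so t ≡ 8·1 = 8 ≡ 8 (mod 13).
    Then x = 829 + 1071·8 = 9397, valid modulo lcm(1071, 13) = 13923: x ≡ 9397 (mod 13923).
Verify against each original: 9397 mod 17 = 13, 9397 mod 9 = 1, 9397 mod 7 = 3, 9397 mod 13 = 11.

x ≡ 9397 (mod 13923).


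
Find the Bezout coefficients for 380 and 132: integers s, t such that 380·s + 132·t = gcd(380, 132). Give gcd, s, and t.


Euclidean algorithm on (380, 132) — divide until remainder is 0:
  380 = 2 · 132 + 116
  132 = 1 · 116 + 16
  116 = 7 · 16 + 4
  16 = 4 · 4 + 0
gcd(380, 132) = 4.
Track Bezout coefficients alongside the remainders: start with r₀ = 380 = a·1 + b·0 (s = 1, t = 0) and r₁ = 132 = a·0 + b·1 (s = 0, t = 1); each new remainder r_{k+1} = r_{k-1} − q_k·r_k inherits s_{k+1} = s_{k-1} − q_k·s_k, t_{k+1} = t_{k-1} − q_k·t_k, so r_k = a·s_k + b·t_k at every step:
  q = 2: r = 116, s = 1 − 2·0 = 1, t = 0 − 2·1 = -2  (check: 380·1 + 132·(-2) = 116)
  q = 1: r = 16, s = 0 − 1·1 = -1, t = 1 − 1·(-2) = 3  (check: 380·(-1) + 132·3 = 16)
  q = 7: r = 4, s = 1 − 7·(-1) = 8, t = -2 − 7·3 = -23  (check: 380·8 + 132·(-23) = 4)
The row with r = 4 (the gcd) gives the Bezout coefficients s = 8, t = -23.
Result: 380 · (8) + 132 · (-23) = 4.

gcd(380, 132) = 4; s = 8, t = -23 (check: 380·8 + 132·(-23) = 4).


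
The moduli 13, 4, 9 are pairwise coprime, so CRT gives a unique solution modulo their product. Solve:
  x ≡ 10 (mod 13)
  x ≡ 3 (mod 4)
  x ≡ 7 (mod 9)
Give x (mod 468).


Moduli 13, 4, 9 are pairwise coprime; by CRT there is a unique solution modulo M = 13 · 4 · 9 = 468.
Solve pairwise, accumulating the modulus:
  Start with x ≡ 10 (mod 13).
  Combine with x ≡ 3 (mod 4): since gcd(13, 4) = 1, we get a unique residue mod 52.
    Write x = 10 + 13·t and substitute into x ≡ 3 (mod 4): 13·t ≡ 3 − 10 = -7 (mod 4).
    Reduce coefficients mod 4: 1·t ≡ 1 (mod 4).
    So t ≡ 1 (mod 4).
    Then x = 10 + 13·1 = 23, valid modulo lcm(13, 4) = 52: x ≡ 23 (mod 52).
  Combine with x ≡ 7 (mod 9): since gcd(52, 9) = 1, we get a unique residue mod 468.
    Write x = 23 + 52·t and substitute into x ≡ 7 (mod 9): 52·t ≡ 7 − 23 = -16 (mod 9).
    Reduce coefficients mod 9: 7·t ≡ 2 (mod 9).
    The inverse of 7 mod 9 is 4 (since 7·4 = 28 = 3·9 + 1), so t ≡ 4·2 = 8 ≡ 8 (mod 9).
    Then x = 23 + 52·8 = 439, valid modulo lcm(52, 9) = 468: x ≡ 439 (mod 468).
Verify: 439 mod 13 = 10 ✓, 439 mod 4 = 3 ✓, 439 mod 9 = 7 ✓.

x ≡ 439 (mod 468).


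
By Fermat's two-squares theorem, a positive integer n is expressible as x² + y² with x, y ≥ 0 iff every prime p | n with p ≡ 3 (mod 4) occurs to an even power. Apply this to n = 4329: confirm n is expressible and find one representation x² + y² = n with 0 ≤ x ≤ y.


Step 1: Factor n = 4329 = 3^2 · 13 · 37.
Step 2: Check the mod-4 condition on each prime factor: 3 ≡ 3 (mod 4), exponent 2 (must be even); 13 ≡ 1 (mod 4), exponent 1; 37 ≡ 1 (mod 4), exponent 1.
All primes ≡ 3 (mod 4) appear to even exponent (or don't appear), so by the two-squares theorem n IS expressible as a sum of two squares.
Step 3: Build a representation. Group n = k² · m with k = 3 and m = 13 · 37 = 481 (a product of primes ≡ 1 (mod 4)); a representation of m scales to one of n via (k·x)² + (k·y)² = k²(x² + y²). Each prime p ≡ 1 (mod 4) is itself a sum of two squares; find a² by testing p − a² for a perfect square:
  13: 13 − 1² = 12, 13 − 2² = 9 = 3² ⇒ 13 = 2² + 3².
  37: 37 − 1² = 36 = 6² ⇒ 37 = 1² + 6².
  Combine using the Brahmagupta–Fibonacci identity (a² + b²)(c² + d²) = (ac − bd)² + (ad + bc)² = (ac + bd)² + (ad − bc)²:
  13 · 37 = 481: from (2² + 3²)(1² + 6²), take (2·1 − 3·6, 2·6 + 3·1) = (2 − 18, 12 + 3) = (-16, 15); dropping signs (only squares matter) gives (16, 15); check 16² + 15² = 256 + 225 = 481 ✓.
  Scale by k = 3: (3·16, 3·15) = (48, 45).
Step 4: Order so x ≤ y and verify: 45² + 48² = 2025 + 2304 = 4329 = n. ✓

n = 4329 = 45² + 48² (one valid representation with x ≤ y).


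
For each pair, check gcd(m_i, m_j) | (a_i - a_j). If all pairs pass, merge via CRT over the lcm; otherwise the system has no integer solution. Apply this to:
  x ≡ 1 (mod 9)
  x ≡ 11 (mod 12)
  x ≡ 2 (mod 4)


Moduli 9, 12, 4 are not pairwise coprime, so CRT works modulo lcm(m_i) when all pairwise compatibility conditions hold.
Pairwise compatibility: gcd(m_i, m_j) must divide a_i - a_j for every pair.
Merge one congruence at a time:
  Start: x ≡ 1 (mod 9).
  Combine with x ≡ 11 (mod 12): gcd(9, 12) = 3, and 11 - 1 = 10 is NOT divisible by 3.
    ⇒ system is inconsistent (no integer solution).

No solution (the system is inconsistent).


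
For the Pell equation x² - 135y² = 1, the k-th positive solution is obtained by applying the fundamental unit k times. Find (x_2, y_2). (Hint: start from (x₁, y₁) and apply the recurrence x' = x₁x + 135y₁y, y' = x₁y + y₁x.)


Step 1: Find the fundamental solution (x₁, y₁) of x² - 135y² = 1.
  Expand √135 as a continued fraction. a₀ = ⌊√135⌋ = 11; iterate m_{k+1} = d_k·a_k − m_k, d_{k+1} = (135 − m_{k+1}²)/d_k, a_{k+1} = ⌊(a₀ + m_{k+1})/d_{k+1}⌋ (starting m₀ = 0, d₀ = 1), with convergents p_k = a_k·p_{k-1} + p_{k-2}, q_k = a_k·q_{k-1} + q_{k-2} (p₋₁ = 1, q₋₁ = 0):
  k = 0: a₀ = 11; p₀/q₀ = 11/1; p₀² − 135·q₀² = 121 − 135 = -14.
  k = 1: m = 11, d = 14, a = ⌊(11 + 11)/14⌋ = 1; p/q = (1·11 + 1)/(1·1 + 0) = 12/1; p² − 135·q² = 144 − 135 = 9.
  k = 2: m = 3, d = 9, a = ⌊(11 + 3)/9⌋ = 1; p/q = (1·12 + 11)/(1·1 + 1) = 23/2; p² − 135·q² = 529 − 540 = -11.
  k = 3: m = 6, d = 11, a = ⌊(11 + 6)/11⌋ = 1; p/q = (1·23 + 12)/(1·2 + 1) = 35/3; p² − 135·q² = 1225 − 1215 = 10.
  k = 4: m = 5, d = 10, a = ⌊(11 + 5)/10⌋ = 1; p/q = (1·35 + 23)/(1·3 + 2) = 58/5; p² − 135·q² = 3364 − 3375 = -11.
  k = 5: m = 5, d = 11, a = ⌊(11 + 5)/11⌋ = 1; p/q = (1·58 + 35)/(1·5 + 3) = 93/8; p² − 135·q² = 8649 − 8640 = 9.
  k = 6: m = 6, d = 9, a = ⌊(11 + 6)/9⌋ = 1; p/q = (1·93 + 58)/(1·8 + 5) = 151/13; p² − 135·q² = 22801 − 22815 = -14.
  k = 7: m = 3, d = 14, a = ⌊(11 + 3)/14⌋ = 1; p/q = (1·151 + 93)/(1·13 + 8) = 244/21; p² − 135·q² = 59536 − 59535 = 1.
  The first convergent with p² − 135·q² = 1 gives the fundamental solution (x₁, y₁) = (244, 21).
Step 2: Apply the recurrence (x_{n+1}, y_{n+1}) = (x₁x_n + 135y₁y_n, x₁y_n + y₁x_n) repeatedly.
  From (x_1, y_1) = (244, 21): x_2 = 244·244 + 135·21·21 = 119071; y_2 = 244·21 + 21·244 = 10248.
Step 3: Verify x_2² - 135·y_2² = 14177903041 - 14177903040 = 1 (should be 1). ✓

(x_1, y_1) = (244, 21); (x_2, y_2) = (119071, 10248).


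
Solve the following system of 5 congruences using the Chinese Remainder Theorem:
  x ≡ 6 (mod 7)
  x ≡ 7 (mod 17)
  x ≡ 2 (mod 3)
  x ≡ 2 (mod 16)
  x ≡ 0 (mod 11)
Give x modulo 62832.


Product of moduli M = 7 · 17 · 3 · 16 · 11 = 62832.
Merge one congruence at a time:
  Start: x ≡ 6 (mod 7).
  Combine with x ≡ 7 (mod 17); new modulus lcm = 119.
    Write x = 6 + 7·t and substitute into x ≡ 7 (mod 17): 7·t ≡ 7 − 6 = 1 (mod 17).
    The inverse of 7 mod 17 is 5 (since 7·5 = 35 = 2·17 + 1), so t ≡ 5·1 = 5 ≡ 5 (mod 17).
    Then x = 6 + 7·5 = 41, valid modulo lcm(7, 17) = 119: x ≡ 41 (mod 119).
  Combine with x ≡ 2 (mod 3); new modulus lcm = 357.
    Write x = 41 + 119·t and substitute into x ≡ 2 (mod 3): 119·t ≡ 2 − 41 = -39 (mod 3).
    Reduce coefficients mod 3: 2·t ≡ 0 (mod 3).
    The inverse of 2 mod 3 is 2 (since 2·2 = 4 = 1·3 + 1), so t ≡ 2·0 = 0 ≡ 0 (mod 3).
    Then x = 41 + 119·0 = 41, valid modulo lcm(119, 3) = 357: x ≡ 41 (mod 357).
  Combine with x ≡ 2 (mod 16); new modulus lcm = 5712.
    Write x = 41 + 357·t and substitute into x ≡ 2 (mod 16): 357·t ≡ 2 − 41 = -39 (mod 16).
    Reduce coefficients mod 16: 5·t ≡ 9 (mod 16).
    The inverse of 5 mod 16 is 13 (since 5·13 = 65 = 4·16 + 1), so t ≡ 13·9 = 117 ≡ 5 (mod 16).
    Then x = 41 + 357·5 = 1826, valid modulo lcm(357, 16) = 5712: x ≡ 1826 (mod 5712).
  Combine with x ≡ 0 (mod 11); new modulus lcm = 62832.
    Write x = 1826 + 5712·t and substitute into x ≡ 0 (mod 11): 5712·t ≡ 0 − 1826 = -1826 (mod 11).
    Reduce coefficients mod 11: 3·t ≡ 0 (mod 11).
    The inverse of 3 mod 11 is 4 (since 3·4 = 12 = 1·11 + 1), so t ≡ 4·0 = 0 ≡ 0 (mod 11).
    Then x = 1826 + 5712·0 = 1826, valid modulo lcm(5712, 11) = 62832: x ≡ 1826 (mod 62832).
Verify against each original: 1826 mod 7 = 6, 1826 mod 17 = 7, 1826 mod 3 = 2, 1826 mod 16 = 2, 1826 mod 11 = 0.

x ≡ 1826 (mod 62832).
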